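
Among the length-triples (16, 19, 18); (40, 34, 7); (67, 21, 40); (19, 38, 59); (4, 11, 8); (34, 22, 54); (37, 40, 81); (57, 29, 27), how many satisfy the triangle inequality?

4

(16,18,19): 16+18 > 19 → valid
(7,34,40): 7+34 > 40 → valid
(21,40,67): 21+40 ≤ 67 → not valid
(19,38,59): 19+38 ≤ 59 → not valid
(4,8,11): 4+8 > 11 → valid
(22,34,54): 22+34 > 54 → valid
(37,40,81): 37+40 ≤ 81 → not valid
(27,29,57): 27+29 ≤ 57 → not valid
4 of the 8 triples form a triangle.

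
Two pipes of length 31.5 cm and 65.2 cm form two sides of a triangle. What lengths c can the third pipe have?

By the triangle inequality, c must be less than 31.5 + 65.2 = 96.7 and greater than |31.5 − 65.2| = 33.7.

33.7 < c < 96.7 (cm)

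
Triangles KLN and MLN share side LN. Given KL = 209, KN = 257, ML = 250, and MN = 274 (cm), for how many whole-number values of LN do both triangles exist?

From triangle KLN: 48 < LN < 466.
From triangle MLN: 24 < LN < 524.
Intersection: 48 < LN < 466, so integers 49 through 465: 417 values.

417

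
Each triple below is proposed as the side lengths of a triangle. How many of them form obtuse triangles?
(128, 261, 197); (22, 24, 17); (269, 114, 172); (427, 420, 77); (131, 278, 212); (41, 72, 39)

(128,261,197): 128²+197² = 55193 < 68121 = 261² → obtuse
(22,24,17): 17²+22² = 773 > 576 = 24² → acute
(269,114,172): 114²+172² = 42580 < 72361 = 269² → obtuse
(427,420,77): 77²+420² = 182329 = 427² → right
(131,278,212): 131²+212² = 62105 < 77284 = 278² → obtuse
(41,72,39): 39²+41² = 3202 < 5184 = 72² → obtuse
4 of the 6 are obtuse.

4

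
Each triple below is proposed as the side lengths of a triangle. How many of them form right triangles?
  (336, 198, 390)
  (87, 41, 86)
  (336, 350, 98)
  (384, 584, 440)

3

(336,198,390): 198²+336² = 152100 = 390² → right
(87,41,86): 41²+86² = 9077 > 7569 = 87² → acute
(336,350,98): 98²+336² = 122500 = 350² → right
(384,584,440): 384²+440² = 341056 = 584² → right
3 of the 4 are right.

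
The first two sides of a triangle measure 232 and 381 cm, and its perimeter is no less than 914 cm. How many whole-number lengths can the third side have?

312

Triangle inequality: 149 < x < 613. Perimeter ≥ 914 gives x ≥ 914 − 232 − 381 = 301.
So 301 ≤ x < 613; integers 301 through 612: 312 values.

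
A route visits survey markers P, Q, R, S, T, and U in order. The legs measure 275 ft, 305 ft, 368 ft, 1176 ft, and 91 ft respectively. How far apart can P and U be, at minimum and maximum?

137 ≤ PU ≤ 2215 ft

The maximum is all hops collinear in one direction: 275 + 305 + 368 + 1176 + 91 = 2215.
The longest hop is 1176; the others sum to 1039. Folding the others back against it leaves at least 1176 − 1039 = 137.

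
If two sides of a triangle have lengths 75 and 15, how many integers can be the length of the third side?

29

The third side lies in the open interval (60, 90).
Integers from 61 to 89 inclusive: 89 − 61 + 1 = 29.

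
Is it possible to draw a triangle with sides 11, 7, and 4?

The two shorter sides sum to 11, exactly equal to the longest side 11.
That gives only a degenerate (flat) triangle — the inequality must be strict.

No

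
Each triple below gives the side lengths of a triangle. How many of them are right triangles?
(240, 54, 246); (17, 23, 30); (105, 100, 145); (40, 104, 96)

3

(240,54,246): 54²+240² = 60516 = 246² → right
(17,23,30): 17²+23² = 818 < 900 = 30² → obtuse
(105,100,145): 100²+105² = 21025 = 145² → right
(40,104,96): 40²+96² = 10816 = 104² → right
3 of the 4 are right.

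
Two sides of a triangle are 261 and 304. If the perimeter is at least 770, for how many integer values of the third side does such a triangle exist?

360

Triangle inequality: 43 < x < 565. Perimeter ≥ 770 gives x ≥ 770 − 261 − 304 = 205.
So 205 ≤ x < 565; integers 205 through 564: 360 values.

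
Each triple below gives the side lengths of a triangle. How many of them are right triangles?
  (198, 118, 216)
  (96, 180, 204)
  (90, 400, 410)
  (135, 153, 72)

3

(198,118,216): 118²+198² = 53128 > 46656 = 216² → acute
(96,180,204): 96²+180² = 41616 = 204² → right
(90,400,410): 90²+400² = 168100 = 410² → right
(135,153,72): 72²+135² = 23409 = 153² → right
3 of the 4 are right.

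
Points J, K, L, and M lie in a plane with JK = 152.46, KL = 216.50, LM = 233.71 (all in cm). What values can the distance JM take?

The maximum is all hops collinear in one direction: 152.46 + 216.50 + 233.71 = 602.67.
The longest hop is 233.71; the others sum to 368.96. Since 233.71 ≤ 368.96, the path can fold back on itself completely, so the minimum distance is 0.

0 ≤ JM ≤ 602.67 cm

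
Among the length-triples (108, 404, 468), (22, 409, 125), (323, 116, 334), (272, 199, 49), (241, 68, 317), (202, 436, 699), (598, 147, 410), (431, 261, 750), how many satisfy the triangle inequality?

2

(108,404,468): 108+404 > 468 → valid
(22,125,409): 22+125 ≤ 409 → not valid
(116,323,334): 116+323 > 334 → valid
(49,199,272): 49+199 ≤ 272 → not valid
(68,241,317): 68+241 ≤ 317 → not valid
(202,436,699): 202+436 ≤ 699 → not valid
(147,410,598): 147+410 ≤ 598 → not valid
(261,431,750): 261+431 ≤ 750 → not valid
2 of the 8 triples form a triangle.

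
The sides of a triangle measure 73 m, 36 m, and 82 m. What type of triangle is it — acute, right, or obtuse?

Compare the square of the longest side to the sum of squares of the other two: 36² + 73² = 6625 < 6724 = 82².

obtuse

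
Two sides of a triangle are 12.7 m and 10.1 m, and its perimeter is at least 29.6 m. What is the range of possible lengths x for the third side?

Triangle inequality alone gives 2.6 < x < 22.8.
The perimeter condition gives x ≥ 29.6 − 12.7 − 10.1 = 6.8.
Intersecting the two: 6.8 ≤ x < 22.8.

6.8 ≤ x < 22.8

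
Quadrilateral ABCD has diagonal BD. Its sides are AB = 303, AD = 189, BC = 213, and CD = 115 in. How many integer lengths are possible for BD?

From triangle ABD: 114 < BD < 492.
From triangle CBD: 98 < BD < 328.
Intersection: 114 < BD < 328, so integers 115 through 327: 213 values.

213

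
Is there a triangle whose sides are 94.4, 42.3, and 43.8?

No

The longest side is 94.4, but the other two sum to only 86.1.
86.1 < 94.4, so the triangle inequality fails.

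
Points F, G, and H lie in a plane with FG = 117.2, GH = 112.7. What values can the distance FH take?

By the triangle inequality, |117.2 − 112.7| ≤ FH ≤ 117.2 + 112.7.

4.5 ≤ FH ≤ 229.9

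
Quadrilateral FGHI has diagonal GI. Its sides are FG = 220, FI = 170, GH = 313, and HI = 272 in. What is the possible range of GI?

From triangle FGI: |220 − 170| < GI < 220 + 170, i.e. 50 < GI < 390.
From triangle HGI: 41 < GI < 585.
Both must hold, so GI lies in the intersection.

50 < GI < 390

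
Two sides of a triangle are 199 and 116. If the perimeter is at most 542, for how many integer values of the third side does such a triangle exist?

144

Triangle inequality: 83 < x < 315. Perimeter ≤ 542 gives x ≤ 542 − 199 − 116 = 227.
So 83 < x ≤ 227; integers 84 through 227: 144 values.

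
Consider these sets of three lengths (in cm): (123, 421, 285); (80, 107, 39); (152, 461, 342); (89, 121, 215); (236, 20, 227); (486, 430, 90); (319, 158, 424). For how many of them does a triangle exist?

(123,285,421): 123+285 ≤ 421 → not valid
(39,80,107): 39+80 > 107 → valid
(152,342,461): 152+342 > 461 → valid
(89,121,215): 89+121 ≤ 215 → not valid
(20,227,236): 20+227 > 236 → valid
(90,430,486): 90+430 > 486 → valid
(158,319,424): 158+319 > 424 → valid
5 of the 7 triples form a triangle.

5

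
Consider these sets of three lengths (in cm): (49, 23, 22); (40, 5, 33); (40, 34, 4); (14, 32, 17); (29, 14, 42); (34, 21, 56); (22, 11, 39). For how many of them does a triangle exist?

(22,23,49): 22+23 ≤ 49 → not valid
(5,33,40): 5+33 ≤ 40 → not valid
(4,34,40): 4+34 ≤ 40 → not valid
(14,17,32): 14+17 ≤ 32 → not valid
(14,29,42): 14+29 > 42 → valid
(21,34,56): 21+34 ≤ 56 → not valid
(11,22,39): 11+22 ≤ 39 → not valid
1 of the 7 triples forms a triangle.

1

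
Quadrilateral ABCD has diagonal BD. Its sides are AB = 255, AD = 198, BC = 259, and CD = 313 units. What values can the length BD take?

From triangle ABD: |255 − 198| < BD < 255 + 198, i.e. 57 < BD < 453.
From triangle CBD: 54 < BD < 572.
Both must hold, so BD lies in the intersection.

57 < BD < 453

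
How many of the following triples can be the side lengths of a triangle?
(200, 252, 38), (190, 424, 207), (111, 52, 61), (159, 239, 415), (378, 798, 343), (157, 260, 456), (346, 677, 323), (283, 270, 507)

(38,200,252): 38+200 ≤ 252 → not valid
(190,207,424): 190+207 ≤ 424 → not valid
(52,61,111): 52+61 > 111 → valid
(159,239,415): 159+239 ≤ 415 → not valid
(343,378,798): 343+378 ≤ 798 → not valid
(157,260,456): 157+260 ≤ 456 → not valid
(323,346,677): 323+346 ≤ 677 → not valid
(270,283,507): 270+283 > 507 → valid
2 of the 8 triples form a triangle.

2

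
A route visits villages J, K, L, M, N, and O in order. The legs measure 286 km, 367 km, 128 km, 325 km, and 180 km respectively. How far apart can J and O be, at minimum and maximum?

The maximum is all hops collinear in one direction: 286 + 367 + 128 + 325 + 180 = 1286.
The longest hop is 367; the others sum to 919. Since 367 ≤ 919, the path can fold back on itself completely, so the minimum distance is 0.

0 ≤ JO ≤ 1286 km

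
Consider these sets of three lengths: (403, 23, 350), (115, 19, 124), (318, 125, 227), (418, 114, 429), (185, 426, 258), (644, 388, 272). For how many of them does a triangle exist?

(23,350,403): 23+350 ≤ 403 → not valid
(19,115,124): 19+115 > 124 → valid
(125,227,318): 125+227 > 318 → valid
(114,418,429): 114+418 > 429 → valid
(185,258,426): 185+258 > 426 → valid
(272,388,644): 272+388 > 644 → valid
5 of the 6 triples form a triangle.

5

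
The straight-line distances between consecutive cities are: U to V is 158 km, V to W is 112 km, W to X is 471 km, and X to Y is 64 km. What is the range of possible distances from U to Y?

137 ≤ UY ≤ 805 km

The maximum is all hops collinear in one direction: 158 + 112 + 471 + 64 = 805.
The longest hop is 471; the others sum to 334. Folding the others back against it leaves at least 471 − 334 = 137.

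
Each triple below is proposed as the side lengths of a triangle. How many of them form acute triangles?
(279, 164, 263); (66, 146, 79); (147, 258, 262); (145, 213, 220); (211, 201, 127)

4

(279,164,263): 164²+263² = 96065 > 77841 = 279² → acute
(66,146,79): 66+79 ≤ 146, not a triangle
(147,258,262): 147²+258² = 88173 > 68644 = 262² → acute
(145,213,220): 145²+213² = 66394 > 48400 = 220² → acute
(211,201,127): 127²+201² = 56530 > 44521 = 211² → acute
4 of the 5 are acute.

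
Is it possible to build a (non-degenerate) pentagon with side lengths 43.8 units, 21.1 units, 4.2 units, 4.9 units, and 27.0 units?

Yes

A pentagon exists iff every side is shorter than the sum of the others — equivalently, the longest side is less than the sum of the rest.
Longest side 43.8 < 57.2 (sum of the remaining 4), so yes.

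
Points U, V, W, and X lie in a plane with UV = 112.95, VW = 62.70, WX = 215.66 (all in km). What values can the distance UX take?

The maximum is all hops collinear in one direction: 112.95 + 62.70 + 215.66 = 391.31.
The longest hop is 215.66; the others sum to 175.65. Folding the others back against it leaves at least 215.66 − 175.65 = 40.01.

40.01 ≤ UX ≤ 391.31 km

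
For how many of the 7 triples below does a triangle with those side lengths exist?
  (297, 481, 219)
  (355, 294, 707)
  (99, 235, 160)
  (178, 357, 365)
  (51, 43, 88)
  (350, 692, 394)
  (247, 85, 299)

(219,297,481): 219+297 > 481 → valid
(294,355,707): 294+355 ≤ 707 → not valid
(99,160,235): 99+160 > 235 → valid
(178,357,365): 178+357 > 365 → valid
(43,51,88): 43+51 > 88 → valid
(350,394,692): 350+394 > 692 → valid
(85,247,299): 85+247 > 299 → valid
6 of the 7 triples form a triangle.

6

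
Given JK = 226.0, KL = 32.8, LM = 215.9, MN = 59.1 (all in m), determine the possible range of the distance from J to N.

The maximum is all hops collinear in one direction: 226.0 + 32.8 + 215.9 + 59.1 = 533.8.
The longest hop is 226.0; the others sum to 307.8. Since 226.0 ≤ 307.8, the path can fold back on itself completely, so the minimum distance is 0.

0 ≤ JN ≤ 533.8 m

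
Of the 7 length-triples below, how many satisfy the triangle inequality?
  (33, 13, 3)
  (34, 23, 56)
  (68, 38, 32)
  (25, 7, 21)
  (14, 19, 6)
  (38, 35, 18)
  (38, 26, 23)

6

(3,13,33): 3+13 ≤ 33 → not valid
(23,34,56): 23+34 > 56 → valid
(32,38,68): 32+38 > 68 → valid
(7,21,25): 7+21 > 25 → valid
(6,14,19): 6+14 > 19 → valid
(18,35,38): 18+35 > 38 → valid
(23,26,38): 23+26 > 38 → valid
6 of the 7 triples form a triangle.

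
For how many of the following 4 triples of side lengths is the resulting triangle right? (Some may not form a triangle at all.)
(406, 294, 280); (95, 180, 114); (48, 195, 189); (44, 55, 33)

3

(406,294,280): 280²+294² = 164836 = 406² → right
(95,180,114): 95²+114² = 22021 < 32400 = 180² → obtuse
(48,195,189): 48²+189² = 38025 = 195² → right
(44,55,33): 33²+44² = 3025 = 55² → right
3 of the 4 are right.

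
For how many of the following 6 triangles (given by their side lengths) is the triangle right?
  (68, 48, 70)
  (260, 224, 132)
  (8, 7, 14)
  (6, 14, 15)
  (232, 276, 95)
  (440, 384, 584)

2

(68,48,70): 48²+68² = 6928 > 4900 = 70² → acute
(260,224,132): 132²+224² = 67600 = 260² → right
(8,7,14): 7²+8² = 113 < 196 = 14² → obtuse
(6,14,15): 6²+14² = 232 > 225 = 15² → acute
(232,276,95): 95²+232² = 62849 < 76176 = 276² → obtuse
(440,384,584): 384²+440² = 341056 = 584² → right
2 of the 6 are right.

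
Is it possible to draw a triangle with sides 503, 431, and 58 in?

No

The longest side is 503, but the other two sum to only 489.
489 < 503, so the triangle inequality fails.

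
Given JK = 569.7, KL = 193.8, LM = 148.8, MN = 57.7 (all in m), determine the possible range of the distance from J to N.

169.4 ≤ JN ≤ 970.0 m

The maximum is all hops collinear in one direction: 569.7 + 193.8 + 148.8 + 57.7 = 970.0.
The longest hop is 569.7; the others sum to 400.3. Folding the others back against it leaves at least 569.7 − 400.3 = 169.4.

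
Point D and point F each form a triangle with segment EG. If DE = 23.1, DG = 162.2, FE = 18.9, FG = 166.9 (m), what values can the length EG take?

148.0 < EG < 185.3

From triangle DEG: |23.1 − 162.2| < EG < 23.1 + 162.2, i.e. 139.1 < EG < 185.3.
From triangle FEG: 148.0 < EG < 185.8.
Both must hold, so EG lies in the intersection.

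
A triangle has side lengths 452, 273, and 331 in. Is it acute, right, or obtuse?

obtuse

Compare the square of the longest side to the sum of squares of the other two: 273² + 331² = 184090 < 204304 = 452².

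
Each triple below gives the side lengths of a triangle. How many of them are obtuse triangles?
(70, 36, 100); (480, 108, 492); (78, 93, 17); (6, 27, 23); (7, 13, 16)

(70,36,100): 36²+70² = 6196 < 10000 = 100² → obtuse
(480,108,492): 108²+480² = 242064 = 492² → right
(78,93,17): 17²+78² = 6373 < 8649 = 93² → obtuse
(6,27,23): 6²+23² = 565 < 729 = 27² → obtuse
(7,13,16): 7²+13² = 218 < 256 = 16² → obtuse
4 of the 5 are obtuse.

4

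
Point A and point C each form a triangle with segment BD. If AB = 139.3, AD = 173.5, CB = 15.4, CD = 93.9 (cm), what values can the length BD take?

78.5 < BD < 109.3

From triangle ABD: |139.3 − 173.5| < BD < 139.3 + 173.5, i.e. 34.2 < BD < 312.8.
From triangle CBD: 78.5 < BD < 109.3.
Both must hold, so BD lies in the intersection.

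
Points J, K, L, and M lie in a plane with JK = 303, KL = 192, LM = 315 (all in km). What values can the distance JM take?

The maximum is all hops collinear in one direction: 303 + 192 + 315 = 810.
The longest hop is 315; the others sum to 495. Since 315 ≤ 495, the path can fold back on itself completely, so the minimum distance is 0.

0 ≤ JM ≤ 810 km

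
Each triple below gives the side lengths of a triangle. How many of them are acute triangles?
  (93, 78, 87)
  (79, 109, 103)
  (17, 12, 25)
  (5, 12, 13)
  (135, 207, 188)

3

(93,78,87): 78²+87² = 13653 > 8649 = 93² → acute
(79,109,103): 79²+103² = 16850 > 11881 = 109² → acute
(17,12,25): 12²+17² = 433 < 625 = 25² → obtuse
(5,12,13): 5²+12² = 169 = 13² → right
(135,207,188): 135²+188² = 53569 > 42849 = 207² → acute
3 of the 5 are acute.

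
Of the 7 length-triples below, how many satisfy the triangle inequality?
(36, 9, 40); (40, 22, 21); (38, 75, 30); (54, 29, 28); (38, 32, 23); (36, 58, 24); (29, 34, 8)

(9,36,40): 9+36 > 40 → valid
(21,22,40): 21+22 > 40 → valid
(30,38,75): 30+38 ≤ 75 → not valid
(28,29,54): 28+29 > 54 → valid
(23,32,38): 23+32 > 38 → valid
(24,36,58): 24+36 > 58 → valid
(8,29,34): 8+29 > 34 → valid
6 of the 7 triples form a triangle.

6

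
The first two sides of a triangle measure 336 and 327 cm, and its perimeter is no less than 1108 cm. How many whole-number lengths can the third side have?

218

Triangle inequality: 9 < x < 663. Perimeter ≥ 1108 gives x ≥ 1108 − 336 − 327 = 445.
So 445 ≤ x < 663; integers 445 through 662: 218 values.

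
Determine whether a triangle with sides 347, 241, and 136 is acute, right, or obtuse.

obtuse

Compare the square of the longest side to the sum of squares of the other two: 136² + 241² = 76577 < 120409 = 347².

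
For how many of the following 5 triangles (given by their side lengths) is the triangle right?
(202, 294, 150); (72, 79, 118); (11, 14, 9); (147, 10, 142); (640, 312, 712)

1

(202,294,150): 150²+202² = 63304 < 86436 = 294² → obtuse
(72,79,118): 72²+79² = 11425 < 13924 = 118² → obtuse
(11,14,9): 9²+11² = 202 > 196 = 14² → acute
(147,10,142): 10²+142² = 20264 < 21609 = 147² → obtuse
(640,312,712): 312²+640² = 506944 = 712² → right
1 of the 5 is right.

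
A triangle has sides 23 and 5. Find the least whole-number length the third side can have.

19

The third side must be strictly greater than |23 − 5| = 18.
The smallest integer above 18 is 19.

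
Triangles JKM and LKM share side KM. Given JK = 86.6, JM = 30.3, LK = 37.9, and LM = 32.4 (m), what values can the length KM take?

56.3 < KM < 70.3

From triangle JKM: |86.6 − 30.3| < KM < 86.6 + 30.3, i.e. 56.3 < KM < 116.9.
From triangle LKM: 5.5 < KM < 70.3.
Both must hold, so KM lies in the intersection.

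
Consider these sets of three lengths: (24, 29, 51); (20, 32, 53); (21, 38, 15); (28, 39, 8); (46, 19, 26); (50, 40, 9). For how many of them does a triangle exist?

1

(24,29,51): 24+29 > 51 → valid
(20,32,53): 20+32 ≤ 53 → not valid
(15,21,38): 15+21 ≤ 38 → not valid
(8,28,39): 8+28 ≤ 39 → not valid
(19,26,46): 19+26 ≤ 46 → not valid
(9,40,50): 9+40 ≤ 50 → not valid
1 of the 6 triples forms a triangle.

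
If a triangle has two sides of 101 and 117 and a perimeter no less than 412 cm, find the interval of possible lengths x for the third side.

Triangle inequality alone gives 16 < x < 218.
The perimeter condition gives x ≥ 412 − 101 − 117 = 194.
Intersecting the two: 194 ≤ x < 218.

194 ≤ x < 218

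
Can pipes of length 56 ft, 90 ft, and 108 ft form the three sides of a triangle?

Yes

The longest side is 108, and the other two sum to 146.
Since 146 > 108, the triangle inequality holds.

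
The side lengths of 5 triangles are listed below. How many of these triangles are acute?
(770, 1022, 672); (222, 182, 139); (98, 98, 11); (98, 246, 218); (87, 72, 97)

(770,1022,672): 672²+770² = 1044484 = 1022² → right
(222,182,139): 139²+182² = 52445 > 49284 = 222² → acute
(98,98,11): 11²+98² = 9725 > 9604 = 98² → acute
(98,246,218): 98²+218² = 57128 < 60516 = 246² → obtuse
(87,72,97): 72²+87² = 12753 > 9409 = 97² → acute
3 of the 5 are acute.

3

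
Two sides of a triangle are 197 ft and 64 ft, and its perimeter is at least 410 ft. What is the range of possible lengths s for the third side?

149 ≤ s < 261 ft

Triangle inequality alone gives 133 < s < 261.
The perimeter condition gives s ≥ 410 − 197 − 64 = 149.
Intersecting the two: 149 ≤ s < 261.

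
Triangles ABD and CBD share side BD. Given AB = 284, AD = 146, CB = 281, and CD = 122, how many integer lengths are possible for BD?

243

From triangle ABD: 138 < BD < 430.
From triangle CBD: 159 < BD < 403.
Intersection: 159 < BD < 403, so integers 160 through 402: 243 values.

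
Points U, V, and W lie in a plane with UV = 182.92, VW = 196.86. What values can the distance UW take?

By the triangle inequality, |182.92 − 196.86| ≤ UW ≤ 182.92 + 196.86.

13.94 ≤ UW ≤ 379.78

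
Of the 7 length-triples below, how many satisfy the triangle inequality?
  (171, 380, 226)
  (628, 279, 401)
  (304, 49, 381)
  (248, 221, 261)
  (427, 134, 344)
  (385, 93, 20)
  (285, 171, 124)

(171,226,380): 171+226 > 380 → valid
(279,401,628): 279+401 > 628 → valid
(49,304,381): 49+304 ≤ 381 → not valid
(221,248,261): 221+248 > 261 → valid
(134,344,427): 134+344 > 427 → valid
(20,93,385): 20+93 ≤ 385 → not valid
(124,171,285): 124+171 > 285 → valid
5 of the 7 triples form a triangle.

5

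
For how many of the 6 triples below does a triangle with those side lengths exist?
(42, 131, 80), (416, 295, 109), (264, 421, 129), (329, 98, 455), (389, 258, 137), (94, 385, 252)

(42,80,131): 42+80 ≤ 131 → not valid
(109,295,416): 109+295 ≤ 416 → not valid
(129,264,421): 129+264 ≤ 421 → not valid
(98,329,455): 98+329 ≤ 455 → not valid
(137,258,389): 137+258 > 389 → valid
(94,252,385): 94+252 ≤ 385 → not valid
1 of the 6 triples forms a triangle.

1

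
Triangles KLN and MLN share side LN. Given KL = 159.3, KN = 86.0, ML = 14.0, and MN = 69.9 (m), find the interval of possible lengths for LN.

73.3 < LN < 83.9

From triangle KLN: |159.3 − 86.0| < LN < 159.3 + 86.0, i.e. 73.3 < LN < 245.3.
From triangle MLN: 55.9 < LN < 83.9.
Both must hold, so LN lies in the intersection.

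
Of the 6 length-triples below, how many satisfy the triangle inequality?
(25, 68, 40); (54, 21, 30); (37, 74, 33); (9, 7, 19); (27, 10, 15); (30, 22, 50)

(25,40,68): 25+40 ≤ 68 → not valid
(21,30,54): 21+30 ≤ 54 → not valid
(33,37,74): 33+37 ≤ 74 → not valid
(7,9,19): 7+9 ≤ 19 → not valid
(10,15,27): 10+15 ≤ 27 → not valid
(22,30,50): 22+30 > 50 → valid
1 of the 6 triples forms a triangle.

1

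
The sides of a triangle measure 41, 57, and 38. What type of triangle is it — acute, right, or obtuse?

Compare the square of the longest side to the sum of squares of the other two: 38² + 41² = 3125 < 3249 = 57².

obtuse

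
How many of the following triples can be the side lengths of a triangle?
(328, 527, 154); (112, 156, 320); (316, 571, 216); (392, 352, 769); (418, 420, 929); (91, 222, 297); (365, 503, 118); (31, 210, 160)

(154,328,527): 154+328 ≤ 527 → not valid
(112,156,320): 112+156 ≤ 320 → not valid
(216,316,571): 216+316 ≤ 571 → not valid
(352,392,769): 352+392 ≤ 769 → not valid
(418,420,929): 418+420 ≤ 929 → not valid
(91,222,297): 91+222 > 297 → valid
(118,365,503): 118+365 ≤ 503 → not valid
(31,160,210): 31+160 ≤ 210 → not valid
1 of the 8 triples forms a triangle.

1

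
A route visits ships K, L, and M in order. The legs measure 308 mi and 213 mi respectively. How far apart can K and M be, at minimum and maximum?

95 ≤ KM ≤ 521 mi

By the triangle inequality, |308 − 213| ≤ KM ≤ 308 + 213.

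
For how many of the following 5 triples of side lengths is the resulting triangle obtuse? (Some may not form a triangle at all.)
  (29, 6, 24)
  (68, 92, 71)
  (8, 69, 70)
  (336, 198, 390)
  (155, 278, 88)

2

(29,6,24): 6²+24² = 612 < 841 = 29² → obtuse
(68,92,71): 68²+71² = 9665 > 8464 = 92² → acute
(8,69,70): 8²+69² = 4825 < 4900 = 70² → obtuse
(336,198,390): 198²+336² = 152100 = 390² → right
(155,278,88): 88+155 ≤ 278, not a triangle
2 of the 5 are obtuse.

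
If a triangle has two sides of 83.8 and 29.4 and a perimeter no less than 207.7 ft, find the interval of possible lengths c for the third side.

Triangle inequality alone gives 54.4 < c < 113.2.
The perimeter condition gives c ≥ 207.7 − 83.8 − 29.4 = 94.5.
Intersecting the two: 94.5 ≤ c < 113.2.

94.5 ≤ c < 113.2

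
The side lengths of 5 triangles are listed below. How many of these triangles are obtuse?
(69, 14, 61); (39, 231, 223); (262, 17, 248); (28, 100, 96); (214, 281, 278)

3

(69,14,61): 14²+61² = 3917 < 4761 = 69² → obtuse
(39,231,223): 39²+223² = 51250 < 53361 = 231² → obtuse
(262,17,248): 17²+248² = 61793 < 68644 = 262² → obtuse
(28,100,96): 28²+96² = 10000 = 100² → right
(214,281,278): 214²+278² = 123080 > 78961 = 281² → acute
3 of the 5 are obtuse.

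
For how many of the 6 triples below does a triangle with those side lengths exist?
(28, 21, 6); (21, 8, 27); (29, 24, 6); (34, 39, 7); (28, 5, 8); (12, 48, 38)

4

(6,21,28): 6+21 ≤ 28 → not valid
(8,21,27): 8+21 > 27 → valid
(6,24,29): 6+24 > 29 → valid
(7,34,39): 7+34 > 39 → valid
(5,8,28): 5+8 ≤ 28 → not valid
(12,38,48): 12+38 > 48 → valid
4 of the 6 triples form a triangle.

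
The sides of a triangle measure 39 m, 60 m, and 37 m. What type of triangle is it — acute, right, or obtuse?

Compare the square of the longest side to the sum of squares of the other two: 37² + 39² = 2890 < 3600 = 60².

obtuse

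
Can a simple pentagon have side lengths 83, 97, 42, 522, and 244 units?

No

For a pentagon, each side must be shorter than the sum of the others.
Here the longest side is 522, but the remaining 4 sides sum to only 466.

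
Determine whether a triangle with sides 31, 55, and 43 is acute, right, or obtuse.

obtuse

Compare the square of the longest side to the sum of squares of the other two: 31² + 43² = 2810 < 3025 = 55².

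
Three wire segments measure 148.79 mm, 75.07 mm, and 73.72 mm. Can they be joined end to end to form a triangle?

No

The two shorter sides sum to 148.79, exactly equal to the longest side 148.79.
That gives only a degenerate (flat) triangle — the inequality must be strict.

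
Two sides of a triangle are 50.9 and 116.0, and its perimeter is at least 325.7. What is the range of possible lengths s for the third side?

Triangle inequality alone gives 65.1 < s < 166.9.
The perimeter condition gives s ≥ 325.7 − 50.9 − 116.0 = 158.8.
Intersecting the two: 158.8 ≤ s < 166.9.

158.8 ≤ s < 166.9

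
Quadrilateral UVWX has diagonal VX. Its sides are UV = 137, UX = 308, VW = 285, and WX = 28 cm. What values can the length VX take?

257 < VX < 313

From triangle UVX: |137 − 308| < VX < 137 + 308, i.e. 171 < VX < 445.
From triangle WVX: 257 < VX < 313.
Both must hold, so VX lies in the intersection.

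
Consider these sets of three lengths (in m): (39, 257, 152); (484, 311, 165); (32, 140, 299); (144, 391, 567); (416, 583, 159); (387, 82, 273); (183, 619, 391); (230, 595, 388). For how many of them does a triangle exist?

1

(39,152,257): 39+152 ≤ 257 → not valid
(165,311,484): 165+311 ≤ 484 → not valid
(32,140,299): 32+140 ≤ 299 → not valid
(144,391,567): 144+391 ≤ 567 → not valid
(159,416,583): 159+416 ≤ 583 → not valid
(82,273,387): 82+273 ≤ 387 → not valid
(183,391,619): 183+391 ≤ 619 → not valid
(230,388,595): 230+388 > 595 → valid
1 of the 8 triples forms a triangle.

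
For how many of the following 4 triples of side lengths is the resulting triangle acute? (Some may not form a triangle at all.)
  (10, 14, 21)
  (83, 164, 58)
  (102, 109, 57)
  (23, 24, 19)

(10,14,21): 10²+14² = 296 < 441 = 21² → obtuse
(83,164,58): 58+83 ≤ 164, not a triangle
(102,109,57): 57²+102² = 13653 > 11881 = 109² → acute
(23,24,19): 19²+23² = 890 > 576 = 24² → acute
2 of the 4 are acute.

2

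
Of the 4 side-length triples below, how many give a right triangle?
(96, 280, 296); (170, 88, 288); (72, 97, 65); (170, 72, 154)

3

(96,280,296): 96²+280² = 87616 = 296² → right
(170,88,288): 88+170 ≤ 288, not a triangle
(72,97,65): 65²+72² = 9409 = 97² → right
(170,72,154): 72²+154² = 28900 = 170² → right
3 of the 4 are right.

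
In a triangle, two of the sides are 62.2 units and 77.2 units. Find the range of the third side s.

By the triangle inequality, s must be less than 62.2 + 77.2 = 139.4 and greater than |62.2 − 77.2| = 15.0.

15.0 < s < 139.4 (units)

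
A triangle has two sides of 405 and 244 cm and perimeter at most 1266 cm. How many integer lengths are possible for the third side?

Triangle inequality: 161 < x < 649. Perimeter ≤ 1266 gives x ≤ 1266 − 405 − 244 = 617.
So 161 < x ≤ 617; integers 162 through 617: 456 values.

456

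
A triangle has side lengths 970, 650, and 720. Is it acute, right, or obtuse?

right

Compare the square of the longest side to the sum of squares of the other two: 650² + 720² = 940900 = 970².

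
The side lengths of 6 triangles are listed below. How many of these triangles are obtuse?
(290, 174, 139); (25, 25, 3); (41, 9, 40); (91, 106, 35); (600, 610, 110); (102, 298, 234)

3

(290,174,139): 139²+174² = 49597 < 84100 = 290² → obtuse
(25,25,3): 3²+25² = 634 > 625 = 25² → acute
(41,9,40): 9²+40² = 1681 = 41² → right
(91,106,35): 35²+91² = 9506 < 11236 = 106² → obtuse
(600,610,110): 110²+600² = 372100 = 610² → right
(102,298,234): 102²+234² = 65160 < 88804 = 298² → obtuse
3 of the 6 are obtuse.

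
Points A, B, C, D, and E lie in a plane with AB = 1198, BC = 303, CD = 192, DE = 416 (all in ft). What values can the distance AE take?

The maximum is all hops collinear in one direction: 1198 + 303 + 192 + 416 = 2109.
The longest hop is 1198; the others sum to 911. Folding the others back against it leaves at least 1198 − 911 = 287.

287 ≤ AE ≤ 2109 ft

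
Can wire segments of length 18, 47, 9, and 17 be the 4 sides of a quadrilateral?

No

For a quadrilateral, each side must be shorter than the sum of the others.
Here the longest side is 47, but the remaining 3 sides sum to only 44.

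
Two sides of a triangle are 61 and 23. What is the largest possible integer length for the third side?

The third side must be strictly less than 61 + 23 = 84.
The largest integer below 84 is 83.

83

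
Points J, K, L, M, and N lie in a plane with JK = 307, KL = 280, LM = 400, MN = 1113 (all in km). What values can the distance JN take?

The maximum is all hops collinear in one direction: 307 + 280 + 400 + 1113 = 2100.
The longest hop is 1113; the others sum to 987. Folding the others back against it leaves at least 1113 − 987 = 126.

126 ≤ JN ≤ 2100 km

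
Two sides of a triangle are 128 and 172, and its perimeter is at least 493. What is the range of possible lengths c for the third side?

193 ≤ c < 300

Triangle inequality alone gives 44 < c < 300.
The perimeter condition gives c ≥ 493 − 128 − 172 = 193.
Intersecting the two: 193 ≤ c < 300.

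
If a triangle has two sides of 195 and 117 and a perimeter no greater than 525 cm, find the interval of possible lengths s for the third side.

Triangle inequality alone gives 78 < s < 312.
The perimeter condition gives s ≤ 525 − 195 − 117 = 213.
Intersecting the two: 78 < s ≤ 213.

78 < s ≤ 213 cm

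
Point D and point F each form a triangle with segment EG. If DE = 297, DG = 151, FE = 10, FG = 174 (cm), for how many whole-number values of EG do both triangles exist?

From triangle DEG: 146 < EG < 448.
From triangle FEG: 164 < EG < 184.
Intersection: 164 < EG < 184, so integers 165 through 183: 19 values.

19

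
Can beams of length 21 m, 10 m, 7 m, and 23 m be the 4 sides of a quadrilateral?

Yes

A quadrilateral exists iff every side is shorter than the sum of the others — equivalently, the longest side is less than the sum of the rest.
Longest side 23 < 38 (sum of the remaining 3), so yes.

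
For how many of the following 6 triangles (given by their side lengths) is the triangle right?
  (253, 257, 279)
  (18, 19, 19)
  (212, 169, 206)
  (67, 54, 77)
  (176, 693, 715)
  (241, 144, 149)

1

(253,257,279): 253²+257² = 130058 > 77841 = 279² → acute
(18,19,19): 18²+19² = 685 > 361 = 19² → acute
(212,169,206): 169²+206² = 70997 > 44944 = 212² → acute
(67,54,77): 54²+67² = 7405 > 5929 = 77² → acute
(176,693,715): 176²+693² = 511225 = 715² → right
(241,144,149): 144²+149² = 42937 < 58081 = 241² → obtuse
1 of the 6 is right.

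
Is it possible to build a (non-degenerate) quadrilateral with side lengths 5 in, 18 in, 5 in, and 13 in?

Yes

A quadrilateral exists iff every side is shorter than the sum of the others — equivalently, the longest side is less than the sum of the rest.
Longest side 18 < 23 (sum of the remaining 3), so yes.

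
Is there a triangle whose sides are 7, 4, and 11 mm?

No

The two shorter sides sum to 11, exactly equal to the longest side 11.
That gives only a degenerate (flat) triangle — the inequality must be strict.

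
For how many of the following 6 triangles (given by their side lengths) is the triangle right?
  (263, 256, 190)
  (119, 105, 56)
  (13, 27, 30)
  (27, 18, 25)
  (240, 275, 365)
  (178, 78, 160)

3

(263,256,190): 190²+256² = 101636 > 69169 = 263² → acute
(119,105,56): 56²+105² = 14161 = 119² → right
(13,27,30): 13²+27² = 898 < 900 = 30² → obtuse
(27,18,25): 18²+25² = 949 > 729 = 27² → acute
(240,275,365): 240²+275² = 133225 = 365² → right
(178,78,160): 78²+160² = 31684 = 178² → right
3 of the 6 are right.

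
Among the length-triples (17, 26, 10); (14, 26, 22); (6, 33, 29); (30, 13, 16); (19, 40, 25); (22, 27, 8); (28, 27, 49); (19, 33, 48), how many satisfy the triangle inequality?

7

(10,17,26): 10+17 > 26 → valid
(14,22,26): 14+22 > 26 → valid
(6,29,33): 6+29 > 33 → valid
(13,16,30): 13+16 ≤ 30 → not valid
(19,25,40): 19+25 > 40 → valid
(8,22,27): 8+22 > 27 → valid
(27,28,49): 27+28 > 49 → valid
(19,33,48): 19+33 > 48 → valid
7 of the 8 triples form a triangle.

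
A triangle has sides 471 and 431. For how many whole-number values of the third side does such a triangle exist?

861

The third side lies in the open interval (40, 902).
Integers from 41 to 901 inclusive: 901 − 41 + 1 = 861.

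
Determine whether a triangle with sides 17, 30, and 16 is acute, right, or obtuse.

Compare the square of the longest side to the sum of squares of the other two: 16² + 17² = 545 < 900 = 30².

obtuse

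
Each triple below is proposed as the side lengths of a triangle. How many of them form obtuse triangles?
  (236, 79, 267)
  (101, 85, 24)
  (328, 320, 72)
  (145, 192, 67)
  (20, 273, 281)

4

(236,79,267): 79²+236² = 61937 < 71289 = 267² → obtuse
(101,85,24): 24²+85² = 7801 < 10201 = 101² → obtuse
(328,320,72): 72²+320² = 107584 = 328² → right
(145,192,67): 67²+145² = 25514 < 36864 = 192² → obtuse
(20,273,281): 20²+273² = 74929 < 78961 = 281² → obtuse
4 of the 5 are obtuse.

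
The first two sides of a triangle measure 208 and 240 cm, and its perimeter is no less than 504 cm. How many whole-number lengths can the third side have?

Triangle inequality: 32 < x < 448. Perimeter ≥ 504 gives x ≥ 504 − 208 − 240 = 56.
So 56 ≤ x < 448; integers 56 through 447: 392 values.

392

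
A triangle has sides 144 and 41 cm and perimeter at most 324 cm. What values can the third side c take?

Triangle inequality alone gives 103 < c < 185.
The perimeter condition gives c ≤ 324 − 144 − 41 = 139.
Intersecting the two: 103 < c ≤ 139.

103 < c ≤ 139 cm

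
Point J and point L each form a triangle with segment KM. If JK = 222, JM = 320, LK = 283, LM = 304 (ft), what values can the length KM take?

From triangle JKM: |222 − 320| < KM < 222 + 320, i.e. 98 < KM < 542.
From triangle LKM: 21 < KM < 587.
Both must hold, so KM lies in the intersection.

98 < KM < 542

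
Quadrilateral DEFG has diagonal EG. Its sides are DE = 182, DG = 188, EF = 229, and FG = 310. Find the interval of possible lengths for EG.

81 < EG < 370

From triangle DEG: |182 − 188| < EG < 182 + 188, i.e. 6 < EG < 370.
From triangle FEG: 81 < EG < 539.
Both must hold, so EG lies in the intersection.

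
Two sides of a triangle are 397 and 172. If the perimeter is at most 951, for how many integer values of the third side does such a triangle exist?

Triangle inequality: 225 < x < 569. Perimeter ≤ 951 gives x ≤ 951 − 397 − 172 = 382.
So 225 < x ≤ 382; integers 226 through 382: 157 values.

157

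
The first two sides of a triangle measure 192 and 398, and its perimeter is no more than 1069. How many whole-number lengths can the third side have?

273

Triangle inequality: 206 < x < 590. Perimeter ≤ 1069 gives x ≤ 1069 − 192 − 398 = 479.
So 206 < x ≤ 479; integers 207 through 479: 273 values.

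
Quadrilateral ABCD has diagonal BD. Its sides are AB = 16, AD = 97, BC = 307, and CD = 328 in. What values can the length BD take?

From triangle ABD: |16 − 97| < BD < 16 + 97, i.e. 81 < BD < 113.
From triangle CBD: 21 < BD < 635.
Both must hold, so BD lies in the intersection.

81 < BD < 113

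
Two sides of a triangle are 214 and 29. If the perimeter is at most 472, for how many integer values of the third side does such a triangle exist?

Triangle inequality: 185 < x < 243. Perimeter ≤ 472 gives x ≤ 472 − 214 − 29 = 229.
So 185 < x ≤ 229; integers 186 through 229: 44 values.

44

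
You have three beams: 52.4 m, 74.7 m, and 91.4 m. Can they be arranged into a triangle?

Yes

The longest side is 91.4, and the other two sum to 127.1.
Since 127.1 > 91.4, the triangle inequality holds.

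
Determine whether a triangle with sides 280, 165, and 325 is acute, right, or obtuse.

right

Compare the square of the longest side to the sum of squares of the other two: 165² + 280² = 105625 = 325².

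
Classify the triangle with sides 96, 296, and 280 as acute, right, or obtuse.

Compare the square of the longest side to the sum of squares of the other two: 96² + 280² = 87616 = 296².

right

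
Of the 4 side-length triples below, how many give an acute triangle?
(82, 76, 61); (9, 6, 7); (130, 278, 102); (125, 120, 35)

2

(82,76,61): 61²+76² = 9497 > 6724 = 82² → acute
(9,6,7): 6²+7² = 85 > 81 = 9² → acute
(130,278,102): 102+130 ≤ 278, not a triangle
(125,120,35): 35²+120² = 15625 = 125² → right
2 of the 4 are acute.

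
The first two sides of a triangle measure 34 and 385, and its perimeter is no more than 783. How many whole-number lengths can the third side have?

13

Triangle inequality: 351 < x < 419. Perimeter ≤ 783 gives x ≤ 783 − 34 − 385 = 364.
So 351 < x ≤ 364; integers 352 through 364: 13 values.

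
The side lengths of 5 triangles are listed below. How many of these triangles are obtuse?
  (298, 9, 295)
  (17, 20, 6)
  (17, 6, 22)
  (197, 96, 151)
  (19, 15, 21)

4

(298,9,295): 9²+295² = 87106 < 88804 = 298² → obtuse
(17,20,6): 6²+17² = 325 < 400 = 20² → obtuse
(17,6,22): 6²+17² = 325 < 484 = 22² → obtuse
(197,96,151): 96²+151² = 32017 < 38809 = 197² → obtuse
(19,15,21): 15²+19² = 586 > 441 = 21² → acute
4 of the 5 are obtuse.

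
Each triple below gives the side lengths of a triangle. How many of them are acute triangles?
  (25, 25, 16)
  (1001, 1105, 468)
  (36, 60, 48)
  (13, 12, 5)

(25,25,16): 16²+25² = 881 > 625 = 25² → acute
(1001,1105,468): 468²+1001² = 1221025 = 1105² → right
(36,60,48): 36²+48² = 3600 = 60² → right
(13,12,5): 5²+12² = 169 = 13² → right
1 of the 4 is acute.

1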